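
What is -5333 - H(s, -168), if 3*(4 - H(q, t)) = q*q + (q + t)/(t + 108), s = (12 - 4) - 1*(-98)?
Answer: -143219/90 ≈ -1591.3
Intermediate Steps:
s = 106 (s = 8 + 98 = 106)
H(q, t) = 4 - q²/3 - (q + t)/(3*(108 + t)) (H(q, t) = 4 - (q*q + (q + t)/(t + 108))/3 = 4 - (q² + (q + t)/(108 + t))/3 = 4 + (-q²/3 - (q + t)/(3*(108 + t))) = 4 - q²/3 - (q + t)/(3*(108 + t)))
-5333 - H(s, -168) = -5333 - (1296 - 1*106 - 108*106² + 11*(-168) - 1*(-168)*106²)/(3*(108 - 168)) = -5333 - (1296 - 106 - 108*11236 - 1848 - 1*(-168)*11236)/(3*(-60)) = -5333 - (-1)*(1296 - 106 - 1213488 - 1848 + 1887648)/(3*60) = -5333 - (-1)*673502/(3*60) = -5333 - 1*(-336751/90) = -5333 + 336751/90 = -143219/90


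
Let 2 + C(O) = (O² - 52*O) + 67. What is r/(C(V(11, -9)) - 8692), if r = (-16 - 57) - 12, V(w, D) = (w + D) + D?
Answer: 85/8214 ≈ 0.010348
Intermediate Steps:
V(w, D) = w + 2*D (V(w, D) = (D + w) + D = w + 2*D)
C(O) = 65 + O² - 52*O (C(O) = -2 + ((O² - 52*O) + 67) = -2 + (67 + O² - 52*O) = 65 + O² - 52*O)
r = -85 (r = -73 - 12 = -85)
r/(C(V(11, -9)) - 8692) = -85/((65 + (11 + 2*(-9))² - 52*(11 + 2*(-9))) - 8692) = -85/((65 + (11 - 18)² - 52*(11 - 18)) - 8692) = -85/((65 + (-7)² - 52*(-7)) - 8692) = -85/((65 + 49 + 364) - 8692) = -85/(478 - 8692) = -85/(-8214) = -85*(-1/8214) = 85/8214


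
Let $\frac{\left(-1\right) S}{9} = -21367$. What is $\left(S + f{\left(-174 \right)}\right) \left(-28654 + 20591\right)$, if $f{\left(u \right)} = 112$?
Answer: $-1551442145$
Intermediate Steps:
$S = 192303$ ($S = \left(-9\right) \left(-21367\right) = 192303$)
$\left(S + f{\left(-174 \right)}\right) \left(-28654 + 20591\right) = \left(192303 + 112\right) \left(-28654 + 20591\right) = 192415 \left(-8063\right) = -1551442145$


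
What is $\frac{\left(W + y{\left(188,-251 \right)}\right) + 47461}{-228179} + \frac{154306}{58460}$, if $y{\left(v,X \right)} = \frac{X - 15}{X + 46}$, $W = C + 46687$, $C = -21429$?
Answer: $\frac{17152494153}{7390717810} \approx 2.3208$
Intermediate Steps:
$W = 25258$ ($W = -21429 + 46687 = 25258$)
$y{\left(v,X \right)} = \frac{-15 + X}{46 + X}$
$\frac{\left(W + y{\left(188,-251 \right)}\right) + 47461}{-228179} + \frac{154306}{58460} = \frac{\left(25258 + \frac{-15 - 251}{46 - 251}\right) + 47461}{-228179} + \frac{154306}{58460} = \left(\left(25258 + \frac{1}{-205} \left(-266\right)\right) + 47461\right) \left(- \frac{1}{228179}\right) + 154306 \cdot \frac{1}{58460} = \left(\left(25258 - - \frac{266}{205}\right) + 47461\right) \left(- \frac{1}{228179}\right) + \frac{77153}{29230} = \left(\left(25258 + \frac{266}{205}\right) + 47461\right) \left(- \frac{1}{228179}\right) + \frac{77153}{29230} = \left(\frac{5178156}{205} + 47461\right) \left(- \frac{1}{228179}\right) + \frac{77153}{29230} = \frac{14907661}{205} \left(- \frac{1}{228179}\right) + \frac{77153}{29230} = - \frac{14907661}{46776695} + \frac{77153}{29230} = \frac{17152494153}{7390717810}$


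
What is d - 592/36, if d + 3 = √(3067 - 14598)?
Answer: -175/9 + I*√11531 ≈ -19.444 + 107.38*I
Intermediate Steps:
d = -3 + I*√11531 (d = -3 + √(3067 - 14598) = -3 + √(-11531) = -3 + I*√11531 ≈ -3.0 + 107.38*I)
d - 592/36 = (-3 + I*√11531) - 592/36 = (-3 + I*√11531) - 1*148/9 = (-3 + I*√11531) - 148/9 = -175/9 + I*√11531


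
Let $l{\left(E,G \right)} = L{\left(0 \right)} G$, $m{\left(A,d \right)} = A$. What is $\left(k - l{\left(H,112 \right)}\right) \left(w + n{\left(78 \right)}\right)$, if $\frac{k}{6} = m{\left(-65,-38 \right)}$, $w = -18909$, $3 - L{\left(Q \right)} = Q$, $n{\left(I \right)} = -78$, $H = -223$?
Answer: $13784562$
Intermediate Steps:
$L{\left(Q \right)} = 3 - Q$
$l{\left(E,G \right)} = 3 G$ ($l{\left(E,G \right)} = \left(3 - 0\right) G = \left(3 + 0\right) G = 3 G$)
$k = -390$ ($k = 6 \left(-65\right) = -390$)
$\left(k - l{\left(H,112 \right)}\right) \left(w + n{\left(78 \right)}\right) = \left(-390 - 3 \cdot 112\right) \left(-18909 - 78\right) = \left(-390 - 336\right) \left(-18987\right) = \left(-726\right) \left(-18987\right) = 13784562$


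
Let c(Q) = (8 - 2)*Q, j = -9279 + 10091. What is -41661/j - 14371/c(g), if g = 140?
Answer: -1666589/24360 ≈ -68.415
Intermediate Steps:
j = 812
c(Q) = 6*Q
-41661/j - 14371/c(g) = -41661/812 - 14371/(6*140) = -41661*1/812 - 14371/840 = -41661/812 - 14371*1/840 = -41661/812 - 2053/120 = -1666589/24360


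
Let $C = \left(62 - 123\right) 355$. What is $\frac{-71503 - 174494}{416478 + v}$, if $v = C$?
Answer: $- \frac{245997}{394823} \approx -0.62306$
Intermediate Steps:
$C = -21655$ ($C = \left(-61\right) 355 = -21655$)
$v = -21655$
$\frac{-71503 - 174494}{416478 + v} = \frac{-71503 - 174494}{416478 - 21655} = - \frac{245997}{394823}$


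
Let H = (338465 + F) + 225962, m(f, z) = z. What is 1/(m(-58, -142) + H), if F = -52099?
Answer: 1/512186 ≈ 1.9524e-6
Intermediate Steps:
H = 512328 (H = (338465 - 52099) + 225962 = 286366 + 225962 = 512328)
1/(m(-58, -142) + H) = 1/(-142 + 512328) = 1/512186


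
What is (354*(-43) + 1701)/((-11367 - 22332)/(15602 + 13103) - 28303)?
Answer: 388120305/812471314 ≈ 0.47770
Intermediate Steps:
(354*(-43) + 1701)/((-11367 - 22332)/(15602 + 13103) - 28303) = (-15222 + 1701)/(-33699/28705 - 28303) = -13521/(-33699*1/28705 - 28303) = -13521/(-33699/28705 - 28303) = -13521/(-812471314/28705) = -13521*(-28705/812471314) = 388120305/812471314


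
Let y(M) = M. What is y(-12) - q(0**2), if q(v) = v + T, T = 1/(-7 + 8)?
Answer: -13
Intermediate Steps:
T = 1 (T = 1/1 = 1)
q(v) = 1 + v (q(v) = v + 1 = 1 + v)
y(-12) - q(0**2) = -12 - (1 + 0**2) = -12 - (1 + 0) = -12 - 1*1 = -12 - 1 = -13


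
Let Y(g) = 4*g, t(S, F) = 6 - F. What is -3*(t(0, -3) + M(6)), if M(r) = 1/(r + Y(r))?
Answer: -271/10 ≈ -27.100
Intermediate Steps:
M(r) = 1/(5*r) (M(r) = 1/(r + 4*r) = 1/(5*r))
-3*(t(0, -3) + M(6)) = -3*((6 - 1*(-3)) + (⅕)/6) = -3*((6 + 3) + (⅕)*(⅙)) = -3*(9 + 1/30) = -3*271/30 = -271/10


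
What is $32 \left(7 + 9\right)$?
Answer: $512$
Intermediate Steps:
$32 \left(7 + 9\right) = 32 \cdot 16 = 512$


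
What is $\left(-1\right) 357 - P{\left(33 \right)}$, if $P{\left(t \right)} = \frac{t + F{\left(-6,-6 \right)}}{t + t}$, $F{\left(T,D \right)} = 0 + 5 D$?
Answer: $- \frac{7855}{22} \approx -357.05$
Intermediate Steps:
$F{\left(T,D \right)} = 5 D$
$P{\left(t \right)} = \frac{-30 + t}{2 t}$ ($P{\left(t \right)} = \frac{t + 5 \left(-6\right)}{t + t} = \frac{t - 30}{2 t} = \left(-30 + t\right) \frac{1}{2 t} = \frac{-30 + t}{2 t}$)
$\left(-1\right) 357 - P{\left(33 \right)} = \left(-1\right) 357 - \frac{-30 + 33}{2 \cdot 33} = -357 - \frac{1}{2} \cdot \frac{1}{33} \cdot 3 = -357 - \frac{1}{22} = - \frac{7855}{22}$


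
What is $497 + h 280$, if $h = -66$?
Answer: $-17983$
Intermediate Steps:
$497 + h 280 = 497 - 18480 = -17983$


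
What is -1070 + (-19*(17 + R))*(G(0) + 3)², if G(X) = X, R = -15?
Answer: -1412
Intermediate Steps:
-1070 + (-19*(17 + R))*(G(0) + 3)² = -1070 + (-19*(17 - 15))*(0 + 3)² = -1070 - 19*2*3² = -1070 - 38*9 = -1070 - 342 = -1412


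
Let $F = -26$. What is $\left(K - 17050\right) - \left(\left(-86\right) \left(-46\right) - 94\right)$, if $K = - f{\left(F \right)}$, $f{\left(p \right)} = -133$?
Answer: $-20779$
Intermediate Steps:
$K = 133$ ($K = \left(-1\right) \left(-133\right) = 133$)
$\left(K - 17050\right) - \left(\left(-86\right) \left(-46\right) - 94\right) = \left(133 - 17050\right) - \left(\left(-86\right) \left(-46\right) - 94\right) = -16917 - \left(3956 - 94\right) = -16917 - 3862 = -20779$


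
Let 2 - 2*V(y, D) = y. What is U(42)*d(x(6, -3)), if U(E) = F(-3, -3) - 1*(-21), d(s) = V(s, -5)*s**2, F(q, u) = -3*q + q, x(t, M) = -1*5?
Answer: 4725/2 ≈ 2362.5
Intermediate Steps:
x(t, M) = -5
F(q, u) = -2*q
V(y, D) = 1 - y/2
d(s) = s**2*(1 - s/2) (d(s) = (1 - s/2)*s**2 = s**2*(1 - s/2))
U(E) = 27 (U(E) = -2*(-3) - 1*(-21) = 6 + 21 = 27)
U(42)*d(x(6, -3)) = 27*((1/2)*(-5)**2*(2 - 1*(-5))) = 27*((1/2)*25*(2 + 5)) = 27*((1/2)*25*7) = 27*(175/2) = 4725/2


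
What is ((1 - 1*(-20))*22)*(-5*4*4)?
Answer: -36960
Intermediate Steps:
((1 - 1*(-20))*22)*(-5*4*4) = ((1 + 20)*22)*(-20*4) = (21*22)*(-80) = 462*(-80) = -36960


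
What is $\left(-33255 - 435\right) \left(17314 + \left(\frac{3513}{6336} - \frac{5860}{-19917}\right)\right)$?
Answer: $- \frac{1363217157062515}{2336928} \approx -5.8334 \cdot 10^{8}$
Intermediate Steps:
$\left(-33255 - 435\right) \left(17314 + \left(\frac{3513}{6336} - \frac{5860}{-19917}\right)\right) = - 33690 \left(17314 + \left(3513 \cdot \frac{1}{6336} - - \frac{5860}{19917}\right)\right) = - 33690 \left(17314 + \left(\frac{1171}{2112} + \frac{5860}{19917}\right)\right) = - 33690 \left(17314 + \frac{11899709}{14021568}\right) = \left(-33690\right) \frac{242781328061}{14021568} = - \frac{1363217157062515}{2336928}$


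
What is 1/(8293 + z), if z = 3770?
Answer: 1/12063 ≈ 8.2898e-5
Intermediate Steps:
1/(8293 + z) = 1/(8293 + 3770) = 1/12063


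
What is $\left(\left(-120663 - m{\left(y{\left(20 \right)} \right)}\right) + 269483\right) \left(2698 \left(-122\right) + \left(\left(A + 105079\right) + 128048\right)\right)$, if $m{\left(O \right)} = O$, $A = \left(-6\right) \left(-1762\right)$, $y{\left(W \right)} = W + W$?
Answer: $-12714292460$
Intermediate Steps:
$y{\left(W \right)} = 2 W$
$A = 10572$
$\left(\left(-120663 - m{\left(y{\left(20 \right)} \right)}\right) + 269483\right) \left(2698 \left(-122\right) + \left(\left(A + 105079\right) + 128048\right)\right) = \left(\left(-120663 - 2 \cdot 20\right) + 269483\right) \left(2698 \left(-122\right) + \left(\left(10572 + 105079\right) + 128048\right)\right) = \left(\left(-120663 - 40\right) + 269483\right) \left(-329156 + \left(115651 + 128048\right)\right) = \left(\left(-120663 - 40\right) + 269483\right) \left(-329156 + 243699\right) = \left(-120703 + 269483\right) \left(-85457\right) = 148780 \left(-85457\right) = -12714292460$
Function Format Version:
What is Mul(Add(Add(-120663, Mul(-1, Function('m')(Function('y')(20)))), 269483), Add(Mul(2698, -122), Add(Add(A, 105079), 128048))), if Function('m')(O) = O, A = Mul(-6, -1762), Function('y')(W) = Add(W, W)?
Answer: -12714292460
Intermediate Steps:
Function('y')(W) = Mul(2, W)
A = 10572
Mul(Add(Add(-120663, Mul(-1, Function('m')(Function('y')(20)))), 269483), Add(Mul(2698, -122), Add(Add(A, 105079), 128048))) = Mul(Add(Add(-120663, Mul(-1, Mul(2, 20))), 269483), Add(Mul(2698, -122), Add(Add(10572, 105079), 128048))) = Mul(Add(Add(-120663, Mul(-1, 40)), 269483), Add(-329156, Add(115651, 128048))) = Mul(Add(Add(-120663, -40), 269483), Add(-329156, 243699)) = Mul(Add(-120703, 269483), -85457) = Mul(148780, -85457) = -12714292460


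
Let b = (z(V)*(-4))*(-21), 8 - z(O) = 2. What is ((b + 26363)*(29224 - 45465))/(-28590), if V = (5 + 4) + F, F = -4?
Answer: 436346947/28590 ≈ 15262.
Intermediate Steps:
V = 5 (V = (5 + 4) - 4 = 9 - 4 = 5)
z(O) = 6 (z(O) = 8 - 1*2 = 8 - 2 = 6)
b = 504 (b = (6*(-4))*(-21) = -24*(-21) = 504)
((b + 26363)*(29224 - 45465))/(-28590) = ((504 + 26363)*(29224 - 45465))/(-28590) = (26867*(-16241))*(-1/28590) = -436346947*(-1/28590) = 436346947/28590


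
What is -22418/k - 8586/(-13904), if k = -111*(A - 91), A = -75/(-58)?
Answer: -54214439/33181896 ≈ -1.6339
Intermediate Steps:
A = 75/58 (A = -75*(-1/58) = 75/58 ≈ 1.2931)
k = 577533/58 (k = -111*(75/58 - 91) = -111*(-5203/58) = 577533/58 ≈ 9957.5)
-22418/k - 8586/(-13904) = -22418/577533/58 - 8586/(-13904) = -22418*58/577533 - 8586*(-1/13904) = -118204/52503 + 4293/6952 = -54214439/33181896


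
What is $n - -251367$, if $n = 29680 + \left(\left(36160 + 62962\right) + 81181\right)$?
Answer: $461350$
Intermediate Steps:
$n = 209983$ ($n = 29680 + \left(99122 + 81181\right) = 29680 + 180303 = 209983$)
$n - -251367 = 209983 - -251367 = 209983 + 251367 = 461350$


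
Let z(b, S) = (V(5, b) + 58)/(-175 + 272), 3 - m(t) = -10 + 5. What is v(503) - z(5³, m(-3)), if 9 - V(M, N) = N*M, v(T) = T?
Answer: 49349/97 ≈ 508.75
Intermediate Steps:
V(M, N) = 9 - M*N (V(M, N) = 9 - N*M = 9 - M*N)
m(t) = 8 (m(t) = 3 - (-10 + 5) = 3 - 1*(-5) = 3 + 5 = 8)
z(b, S) = 67/97 - 5*b/97 (z(b, S) = ((9 - 1*5*b) + 58)/(-175 + 272) = ((9 - 5*b) + 58)/97 = (67 - 5*b)*(1/97) = 67/97 - 5*b/97)
v(503) - z(5³, m(-3)) = 503 - (67/97 - 5/97*5³) = 503 - (67/97 - 5/97*125) = 503 - (67/97 - 625/97) = 503 - 1*(-558/97) = 503 + 558/97 = 49349/97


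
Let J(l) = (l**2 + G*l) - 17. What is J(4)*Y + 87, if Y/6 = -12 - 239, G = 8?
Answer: -46599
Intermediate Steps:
Y = -1506 (Y = 6*(-12 - 239) = 6*(-251) = -1506)
J(l) = -17 + l**2 + 8*l (J(l) = (l**2 + 8*l) - 17 = -17 + l**2 + 8*l)
J(4)*Y + 87 = (-17 + 4**2 + 8*4)*(-1506) + 87 = (-17 + 16 + 32)*(-1506) + 87 = 31*(-1506) + 87 = -46686 + 87 = -46599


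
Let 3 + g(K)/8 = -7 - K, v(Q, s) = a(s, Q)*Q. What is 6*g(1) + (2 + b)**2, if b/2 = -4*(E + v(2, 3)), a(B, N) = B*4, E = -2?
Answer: 29748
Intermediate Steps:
a(B, N) = 4*B
v(Q, s) = 4*Q*s (v(Q, s) = (4*s)*Q = 4*Q*s)
b = -176 (b = 2*(-4*(-2 + 4*2*3)) = 2*(-4*(-2 + 24)) = 2*(-4*22) = 2*(-88) = -176)
g(K) = -80 - 8*K (g(K) = -24 + 8*(-7 - K) = -24 + (-56 - 8*K) = -80 - 8*K)
6*g(1) + (2 + b)**2 = 6*(-80 - 8*1) + (2 - 176)**2 = 6*(-80 - 8) + (-174)**2 = 6*(-88) + 30276 = -528 + 30276 = 29748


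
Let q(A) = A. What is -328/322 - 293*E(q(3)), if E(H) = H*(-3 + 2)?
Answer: 141355/161 ≈ 877.98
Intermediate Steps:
E(H) = -H (E(H) = H*(-1) = -H)
-328/322 - 293*E(q(3)) = -328/322 - (-293)*3 = -328*1/322 - 293*(-3) = -164/161 + 879 = 141355/161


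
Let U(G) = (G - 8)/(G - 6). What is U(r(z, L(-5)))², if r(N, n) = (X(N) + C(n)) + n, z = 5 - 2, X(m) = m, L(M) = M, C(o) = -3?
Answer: 169/121 ≈ 1.3967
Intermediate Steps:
z = 3
r(N, n) = -3 + N + n (r(N, n) = (N - 3) + n = (-3 + N) + n = -3 + N + n)
U(G) = (-8 + G)/(-6 + G)
U(r(z, L(-5)))² = ((-8 + (-3 + 3 - 5))/(-6 + (-3 + 3 - 5)))² = ((-8 - 5)/(-6 - 5))² = (-13/(-11))² = (-1/11*(-13))² = (13/11)² = 169/121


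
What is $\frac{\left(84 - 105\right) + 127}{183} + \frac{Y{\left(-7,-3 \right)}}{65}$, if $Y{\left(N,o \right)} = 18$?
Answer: $\frac{10184}{11895} \approx 0.85616$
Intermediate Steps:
$\frac{\left(84 - 105\right) + 127}{183} + \frac{Y{\left(-7,-3 \right)}}{65} = \frac{\left(84 - 105\right) + 127}{183} + \frac{18}{65} = \left(-21 + 127\right) \frac{1}{183} + 18 \cdot \frac{1}{65} = 106 \cdot \frac{1}{183} + \frac{18}{65} = \frac{106}{183} + \frac{18}{65} = \frac{10184}{11895}$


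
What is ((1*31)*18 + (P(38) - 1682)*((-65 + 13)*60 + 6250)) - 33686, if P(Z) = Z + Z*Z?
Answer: -659128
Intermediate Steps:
P(Z) = Z + Z²
((1*31)*18 + (P(38) - 1682)*((-65 + 13)*60 + 6250)) - 33686 = ((1*31)*18 + (38*(1 + 38) - 1682)*((-65 + 13)*60 + 6250)) - 33686 = (31*18 + (38*39 - 1682)*(-52*60 + 6250)) - 33686 = (558 + (1482 - 1682)*(-3120 + 6250)) - 33686 = (558 - 200*3130) - 33686 = (558 - 626000) - 33686 = -625442 - 33686 = -659128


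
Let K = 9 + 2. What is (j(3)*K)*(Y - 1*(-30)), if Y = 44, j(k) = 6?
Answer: 4884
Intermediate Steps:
K = 11
(j(3)*K)*(Y - 1*(-30)) = (6*11)*(44 - 1*(-30)) = 66*(44 + 30) = 66*74 = 4884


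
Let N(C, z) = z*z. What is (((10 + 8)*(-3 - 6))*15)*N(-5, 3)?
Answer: -21870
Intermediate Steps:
N(C, z) = z**2
(((10 + 8)*(-3 - 6))*15)*N(-5, 3) = (((10 + 8)*(-3 - 6))*15)*3**2 = ((18*(-9))*15)*9 = -162*15*9 = -2430*9 = -21870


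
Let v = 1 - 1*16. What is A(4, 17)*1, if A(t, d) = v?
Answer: -15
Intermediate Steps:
v = -15 (v = 1 - 16 = -15)
A(t, d) = -15
A(4, 17)*1 = -15*1 = -15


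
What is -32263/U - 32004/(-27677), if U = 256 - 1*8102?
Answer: 1144046435/217153742 ≈ 5.2684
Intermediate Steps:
U = -7846 (U = 256 - 8102 = -7846)
-32263/U - 32004/(-27677) = -32263/(-7846) - 32004/(-27677) = -32263*(-1/7846) - 32004*(-1/27677) = 32263/7846 + 32004/27677 = 1144046435/217153742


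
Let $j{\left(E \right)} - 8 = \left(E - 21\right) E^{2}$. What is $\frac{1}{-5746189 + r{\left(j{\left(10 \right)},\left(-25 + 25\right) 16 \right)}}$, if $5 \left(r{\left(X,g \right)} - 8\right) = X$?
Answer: $- \frac{5}{28731997} \approx -1.7402 \cdot 10^{-7}$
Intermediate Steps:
$j{\left(E \right)} = 8 + E^{2} \left(-21 + E\right)$ ($j{\left(E \right)} = 8 + \left(E - 21\right) E^{2} = 8 + \left(-21 + E\right) E^{2} = 8 + E^{2} \left(-21 + E\right)$)
$r{\left(X,g \right)} = 8 + \frac{X}{5}$
$\frac{1}{-5746189 + r{\left(j{\left(10 \right)},\left(-25 + 25\right) 16 \right)}} = \frac{1}{-5746189 + \left(8 + \frac{8 + 10^{3} - 21 \cdot 10^{2}}{5}\right)} = \frac{1}{-5746189 + \left(8 + \frac{8 + 1000 - 2100}{5}\right)} = \frac{1}{-5746189 + \left(8 + \frac{1}{5} \left(-1092\right)\right)} = \frac{1}{-5746189 + \left(8 - \frac{1092}{5}\right)} = \frac{1}{-5746189 - \frac{1052}{5}} = \frac{1}{- \frac{28731997}{5}} = - \frac{5}{28731997}$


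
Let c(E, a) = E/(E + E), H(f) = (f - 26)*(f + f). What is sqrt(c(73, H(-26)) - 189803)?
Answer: I*sqrt(759210)/2 ≈ 435.66*I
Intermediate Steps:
H(f) = 2*f*(-26 + f) (H(f) = (-26 + f)*(2*f) = 2*f*(-26 + f))
c(E, a) = 1/2 (c(E, a) = E/((2*E)) = E*(1/(2*E)) = 1/2)
sqrt(c(73, H(-26)) - 189803) = sqrt(1/2 - 189803) = sqrt(-379605/2) = I*sqrt(759210)/2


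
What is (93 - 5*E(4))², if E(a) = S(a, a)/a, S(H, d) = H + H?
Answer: 6889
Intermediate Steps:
S(H, d) = 2*H
E(a) = 2 (E(a) = (2*a)/a = 2)
(93 - 5*E(4))² = (93 - 5*2)² = (93 - 10)² = 83² = 6889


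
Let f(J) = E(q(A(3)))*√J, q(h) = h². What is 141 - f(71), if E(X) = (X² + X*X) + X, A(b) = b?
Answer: 141 - 171*√71 ≈ -1299.9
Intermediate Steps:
E(X) = X + 2*X² (E(X) = (X² + X²) + X = 2*X² + X = X + 2*X²)
f(J) = 171*√J (f(J) = (3²*(1 + 2*3²))*√J = (9*(1 + 2*9))*√J = (9*(1 + 18))*√J = (9*19)*√J = 171*√J)
141 - f(71) = 141 - 171*√71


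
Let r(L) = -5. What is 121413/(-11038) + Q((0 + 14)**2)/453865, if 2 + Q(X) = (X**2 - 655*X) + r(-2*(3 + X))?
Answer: -56098211143/5009761870 ≈ -11.198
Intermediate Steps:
Q(X) = -7 + X**2 - 655*X (Q(X) = -2 + ((X**2 - 655*X) - 5) = -2 + (-5 + X**2 - 655*X) = -7 + X**2 - 655*X)
121413/(-11038) + Q((0 + 14)**2)/453865 = 121413/(-11038) + (-7 + ((0 + 14)**2)**2 - 655*(0 + 14)**2)/453865 = 121413*(-1/11038) + (-7 + (14**2)**2 - 655*14**2)*(1/453865) = -121413/11038 + (-7 + 196**2 - 655*196)*(1/453865) = -121413/11038 + (-7 + 38416 - 128380)*(1/453865) = -121413/11038 - 89971*1/453865 = -121413/11038 - 89971/453865 = -56098211143/5009761870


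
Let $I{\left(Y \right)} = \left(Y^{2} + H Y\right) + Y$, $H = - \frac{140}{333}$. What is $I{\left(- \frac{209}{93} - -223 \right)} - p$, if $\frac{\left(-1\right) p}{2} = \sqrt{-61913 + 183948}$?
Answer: $\frac{46907210890}{960039} + 2 \sqrt{122035} \approx 49558.0$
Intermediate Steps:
$H = - \frac{140}{333}$ ($H = \left(-140\right) \frac{1}{333} = - \frac{140}{333} \approx -0.42042$)
$p = - 2 \sqrt{122035}$ ($p = - 2 \sqrt{-61913 + 183948} = - 2 \sqrt{122035} \approx -698.67$)
$I{\left(Y \right)} = Y^{2} + \frac{193 Y}{333}$ ($I{\left(Y \right)} = \left(Y^{2} - \frac{140 Y}{333}\right) + Y = Y^{2} + \frac{193 Y}{333}$)
$I{\left(- \frac{209}{93} - -223 \right)} - p = \frac{\left(- \frac{209}{93} - -223\right) \left(193 + 333 \left(- \frac{209}{93} - -223\right)\right)}{333} - - 2 \sqrt{122035} = \frac{\left(\left(-209\right) \frac{1}{93} + 223\right) \left(193 + 333 \left(\left(-209\right) \frac{1}{93} + 223\right)\right)}{333} + 2 \sqrt{122035} = \frac{\left(- \frac{209}{93} + 223\right) \left(193 + 333 \left(- \frac{209}{93} + 223\right)\right)}{333} + 2 \sqrt{122035} = \frac{1}{333} \cdot \frac{20530}{93} \left(193 + 333 \cdot \frac{20530}{93}\right) + 2 \sqrt{122035} = \frac{1}{333} \cdot \frac{20530}{93} \left(193 + \frac{2278830}{31}\right) + 2 \sqrt{122035} = \frac{1}{333} \cdot \frac{20530}{93} \cdot \frac{2284813}{31} + 2 \sqrt{122035} = \frac{46907210890}{960039} + 2 \sqrt{122035}$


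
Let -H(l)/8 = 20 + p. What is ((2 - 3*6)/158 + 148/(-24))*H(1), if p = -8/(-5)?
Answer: 427824/395 ≈ 1083.1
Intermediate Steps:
p = 8/5 (p = -8*(-1/5) = 8/5 ≈ 1.6000)
H(l) = -864/5 (H(l) = -8*(20 + 8/5) = -8*108/5 = -864/5)
((2 - 3*6)/158 + 148/(-24))*H(1) = ((2 - 3*6)/158 + 148/(-24))*(-864/5) = ((2 - 18)*(1/158) + 148*(-1/24))*(-864/5) = (-16*1/158 - 37/6)*(-864/5) = (-8/79 - 37/6)*(-864/5) = -2971/474*(-864/5) = 427824/395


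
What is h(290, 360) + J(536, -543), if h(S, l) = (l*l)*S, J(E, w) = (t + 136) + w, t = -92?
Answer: 37583501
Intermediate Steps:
J(E, w) = 44 + w (J(E, w) = (-92 + 136) + w = 44 + w)
h(S, l) = S*l² (h(S, l) = l²*S = S*l²)
h(290, 360) + J(536, -543) = 290*360² + (44 - 543) = 290*129600 - 499 = 37584000 - 499 = 37583501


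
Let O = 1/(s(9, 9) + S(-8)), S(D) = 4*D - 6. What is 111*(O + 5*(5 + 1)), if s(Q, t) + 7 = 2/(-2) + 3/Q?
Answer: 455877/137 ≈ 3327.6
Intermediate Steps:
s(Q, t) = -8 + 3/Q (s(Q, t) = -7 + (2/(-2) + 3/Q) = -7 + (2*(-½) + 3/Q) = -7 + (-1 + 3/Q) = -8 + 3/Q)
S(D) = -6 + 4*D
O = -3/137 (O = 1/((-8 + 3/9) + (-6 + 4*(-8))) = 1/((-8 + 3*(⅑)) + (-6 - 32)) = 1/((-8 + ⅓) - 38) = 1/(-23/3 - 38) = 1/(-137/3) = -3/137 ≈ -0.021898)
111*(O + 5*(5 + 1)) = 111*(-3/137 + 5*(5 + 1)) = 111*(-3/137 + 5*6) = 111*(-3/137 + 30) = 111*(4107/137) = 455877/137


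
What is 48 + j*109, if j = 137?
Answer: 14981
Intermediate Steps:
48 + j*109 = 48 + 137*109 = 48 + 14933 = 14981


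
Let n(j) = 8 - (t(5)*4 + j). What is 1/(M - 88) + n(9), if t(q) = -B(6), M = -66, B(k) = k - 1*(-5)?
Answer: 6621/154 ≈ 42.994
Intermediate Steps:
B(k) = 5 + k (B(k) = k + 5 = 5 + k)
t(q) = -11 (t(q) = -(5 + 6) = -1*11 = -11)
n(j) = 52 - j (n(j) = 8 - (-11*4 + j) = 8 - (-44 + j) = 8 + (44 - j) = 52 - j)
1/(M - 88) + n(9) = 1/(-66 - 88) + (52 - 1*9) = 1/(-154) + (52 - 9) = -1/154 + 43 = 6621/154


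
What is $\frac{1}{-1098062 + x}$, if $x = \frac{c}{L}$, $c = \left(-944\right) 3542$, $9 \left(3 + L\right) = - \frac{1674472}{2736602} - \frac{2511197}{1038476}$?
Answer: $- \frac{4741234676565}{455020531447118182} \approx -1.042 \cdot 10^{-5}$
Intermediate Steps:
$L = - \frac{4741234676565}{1420947749276}$ ($L = -3 + \frac{- \frac{1674472}{2736602} - \frac{2511197}{1038476}}{9} = -3 + \frac{\left(-1674472\right) \frac{1}{2736602} - \frac{2511197}{1038476}}{9} = -3 + \frac{- \frac{837236}{1368301} - \frac{2511197}{1038476}}{9} = -3 + \frac{1}{9} \left(- \frac{4305522858633}{1420947749276}\right) = -3 - \frac{478391428737}{1420947749276} = - \frac{4741234676565}{1420947749276} \approx -3.3367$)
$c = -3343648$
$x = \frac{4751149099971198848}{4741234676565}$ ($x = - \frac{3343648}{- \frac{4741234676565}{1420947749276}} = \left(-3343648\right) \left(- \frac{1420947749276}{4741234676565}\right) = \frac{4751149099971198848}{4741234676565} \approx 1.0021 \cdot 10^{6}$)
$\frac{1}{-1098062 + x} = \frac{1}{-1098062 + \frac{4751149099971198848}{4741234676565}} = \frac{1}{- \frac{455020531447118182}{4741234676565}} = - \frac{4741234676565}{455020531447118182}$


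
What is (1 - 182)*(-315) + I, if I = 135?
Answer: 57150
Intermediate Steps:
(1 - 182)*(-315) + I = (1 - 182)*(-315) + 135 = -181*(-315) + 135 = 57015 + 135 = 57150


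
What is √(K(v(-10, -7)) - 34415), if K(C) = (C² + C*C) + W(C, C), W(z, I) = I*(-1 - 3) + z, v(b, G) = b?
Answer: I*√34185 ≈ 184.89*I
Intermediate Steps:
W(z, I) = z - 4*I (W(z, I) = I*(-4) + z = -4*I + z = z - 4*I)
K(C) = -3*C + 2*C² (K(C) = (C² + C*C) + (C - 4*C) = (C² + C²) - 3*C = 2*C² - 3*C = -3*C + 2*C²)
√(K(v(-10, -7)) - 34415) = √(-10*(-3 + 2*(-10)) - 34415) = √(-10*(-3 - 20) - 34415) = √(-10*(-23) - 34415) = √(230 - 34415) = √(-34185) = I*√34185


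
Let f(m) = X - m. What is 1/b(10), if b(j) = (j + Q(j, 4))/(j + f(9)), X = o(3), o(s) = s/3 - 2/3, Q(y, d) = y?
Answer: 1/15 ≈ 0.066667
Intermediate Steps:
o(s) = -⅔ + s/3 (o(s) = s*(⅓) - 2*⅓ = s/3 - ⅔ = -⅔ + s/3)
X = ⅓ (X = -⅔ + (⅓)*3 = -⅔ + 1 = ⅓ ≈ 0.33333)
f(m) = ⅓ - m
b(j) = 2*j/(-26/3 + j) (b(j) = (j + j)/(j + (⅓ - 1*9)) = (2*j)/(j + (⅓ - 9)) = (2*j)/(j - 26/3) = (2*j)/(-26/3 + j) = 2*j/(-26/3 + j))
1/b(10) = 1/(6*10/(-26 + 3*10)) = 1/(6*10/(-26 + 30)) = 1/(6*10/4) = 1/(6*10*(¼)) = 1/15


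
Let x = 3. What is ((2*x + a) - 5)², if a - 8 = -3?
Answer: 36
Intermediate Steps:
a = 5 (a = 8 - 3 = 5)
((2*x + a) - 5)² = ((2*3 + 5) - 5)² = ((6 + 5) - 5)² = (11 - 5)² = 6² = 36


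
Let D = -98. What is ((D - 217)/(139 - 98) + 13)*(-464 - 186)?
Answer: -141700/41 ≈ -3456.1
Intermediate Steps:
((D - 217)/(139 - 98) + 13)*(-464 - 186) = ((-98 - 217)/(139 - 98) + 13)*(-464 - 186) = (-315/41 + 13)*(-650) = (218/41)*(-650) = -141700/41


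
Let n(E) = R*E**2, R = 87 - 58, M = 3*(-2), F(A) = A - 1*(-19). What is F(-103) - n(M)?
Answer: -1128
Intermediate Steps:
F(A) = 19 + A (F(A) = A + 19 = 19 + A)
M = -6
R = 29
n(E) = 29*E**2
F(-103) - n(M) = (19 - 103) - 29*(-6)**2 = -84 - 29*36 = -84 - 1*1044 = -84 - 1044 = -1128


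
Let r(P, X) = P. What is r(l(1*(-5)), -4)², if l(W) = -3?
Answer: 9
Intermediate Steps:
r(l(1*(-5)), -4)² = (-3)² = 9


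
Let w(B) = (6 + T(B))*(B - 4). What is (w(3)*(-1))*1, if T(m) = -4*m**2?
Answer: -30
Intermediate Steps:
w(B) = (-4 + B)*(6 - 4*B**2) (w(B) = (6 - 4*B**2)*(B - 4) = (6 - 4*B**2)*(-4 + B) = (-4 + B)*(6 - 4*B**2))
(w(3)*(-1))*1 = ((-24 - 4*3**3 + 6*3 + 16*3**2)*(-1))*1 = ((-24 - 4*27 + 18 + 16*9)*(-1))*1 = ((-24 - 108 + 18 + 144)*(-1))*1 = (30*(-1))*1 = -30*1 = -30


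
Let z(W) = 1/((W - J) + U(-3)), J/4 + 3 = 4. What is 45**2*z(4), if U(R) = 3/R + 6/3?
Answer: 2025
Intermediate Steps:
J = 4 (J = -12 + 4*4 = -12 + 16 = 4)
U(R) = 2 + 3/R (U(R) = 3/R + 6*(1/3) = 3/R + 2 = 2 + 3/R)
z(W) = 1/(-3 + W) (z(W) = 1/((W - 1*4) + (2 + 3/(-3))) = 1/((W - 4) + (2 + 3*(-1/3))) = 1/((-4 + W) + (2 - 1)) = 1/((-4 + W) + 1) = 1/(-3 + W))
45**2*z(4) = 45**2/(-3 + 4) = 2025/1 = 2025*1 = 2025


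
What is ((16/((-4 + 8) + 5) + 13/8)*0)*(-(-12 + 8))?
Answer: 0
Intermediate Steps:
((16/((-4 + 8) + 5) + 13/8)*0)*(-(-12 + 8)) = ((16/(4 + 5) + 13*(1/8))*0)*(-1*(-4)) = ((16/9 + 13/8)*0)*4 = ((245/72)*0)*4 = 0*4 = 0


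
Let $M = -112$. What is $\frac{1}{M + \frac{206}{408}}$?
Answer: $- \frac{204}{22745} \approx -0.008969$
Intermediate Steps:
$\frac{1}{M + \frac{206}{408}} = \frac{1}{-112 + \frac{206}{408}} = \frac{1}{-112 + 206 \cdot \frac{1}{408}} = \frac{1}{-112 + \frac{103}{204}} = \frac{1}{- \frac{22745}{204}} = - \frac{204}{22745}$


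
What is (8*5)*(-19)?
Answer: -760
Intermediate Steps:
(8*5)*(-19) = 40*(-19) = -760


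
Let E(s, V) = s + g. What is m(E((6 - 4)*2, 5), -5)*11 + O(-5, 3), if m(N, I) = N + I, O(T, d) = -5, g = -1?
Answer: -27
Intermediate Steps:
E(s, V) = -1 + s (E(s, V) = s - 1 = -1 + s)
m(N, I) = I + N
m(E((6 - 4)*2, 5), -5)*11 + O(-5, 3) = (-5 + (-1 + (6 - 4)*2))*11 - 5 = (-5 + (-1 + 2*2))*11 - 5 = (-5 + (-1 + 4))*11 - 5 = (-5 + 3)*11 - 5 = -2*11 - 5 = -22 - 5 = -27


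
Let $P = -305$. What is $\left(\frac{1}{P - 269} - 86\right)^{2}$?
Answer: $\frac{2436903225}{329476} \approx 7396.3$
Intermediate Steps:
$\left(\frac{1}{P - 269} - 86\right)^{2} = \left(\frac{1}{-305 - 269} - 86\right)^{2} = \left(\frac{1}{-574} - 86\right)^{2} = \left(- \frac{1}{574} - 86\right)^{2} = \left(- \frac{49365}{574}\right)^{2} = \frac{2436903225}{329476}$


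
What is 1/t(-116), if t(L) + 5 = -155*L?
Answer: 1/17975 ≈ 5.5633e-5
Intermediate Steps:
t(L) = -5 - 155*L
1/t(-116) = 1/(-5 - 155*(-116)) = 1/(-5 + 17980) = 1/17975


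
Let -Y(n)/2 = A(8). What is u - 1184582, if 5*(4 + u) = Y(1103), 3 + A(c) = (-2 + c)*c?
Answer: -1184604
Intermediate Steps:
A(c) = -3 + c*(-2 + c) (A(c) = -3 + (-2 + c)*c = -3 + c*(-2 + c))
Y(n) = -90 (Y(n) = -2*(-3 + 8² - 2*8) = -2*(-3 + 64 - 16) = -2*45 = -90)
u = -22 (u = -4 + (⅕)*(-90) = -4 - 18 = -22)
u - 1184582 = -22 - 1184582 = -1184604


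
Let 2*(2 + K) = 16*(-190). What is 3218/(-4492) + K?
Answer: -3420021/2246 ≈ -1522.7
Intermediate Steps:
K = -1522 (K = -2 + (16*(-190))/2 = -2 + (1/2)*(-3040) = -2 - 1520 = -1522)
3218/(-4492) + K = 3218/(-4492) - 1522 = 3218*(-1/4492) - 1522 = -1609/2246 - 1522 = -3420021/2246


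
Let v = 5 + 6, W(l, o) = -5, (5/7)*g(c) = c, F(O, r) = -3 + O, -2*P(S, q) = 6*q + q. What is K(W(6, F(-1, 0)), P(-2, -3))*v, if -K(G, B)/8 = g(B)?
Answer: -6468/5 ≈ -1293.6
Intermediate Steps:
P(S, q) = -7*q/2 (P(S, q) = -(6*q + q)/2 = -7*q/2)
g(c) = 7*c/5
K(G, B) = -56*B/5
v = 11
K(W(6, F(-1, 0)), P(-2, -3))*v = -(-196)*(-3)/5*11 = -56/5*21/2*11 = -588/5*11 = -6468/5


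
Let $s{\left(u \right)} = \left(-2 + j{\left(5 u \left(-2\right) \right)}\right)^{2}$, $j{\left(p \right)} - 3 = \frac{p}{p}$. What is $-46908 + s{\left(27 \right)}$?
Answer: $-46904$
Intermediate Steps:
$j{\left(p \right)} = 4$ ($j{\left(p \right)} = 3 + \frac{p}{p} = 3 + 1 = 4$)
$s{\left(u \right)} = 4$ ($s{\left(u \right)} = \left(-2 + 4\right)^{2} = 2^{2} = 4$)
$-46908 + s{\left(27 \right)} = -46908 + 4 = -46904$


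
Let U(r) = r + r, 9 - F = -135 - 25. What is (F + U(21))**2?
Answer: 44521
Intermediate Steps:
F = 169 (F = 9 - (-135 - 25) = 9 - 1*(-160) = 9 + 160 = 169)
U(r) = 2*r
(F + U(21))**2 = (169 + 2*21)**2 = (169 + 42)**2 = 211**2 = 44521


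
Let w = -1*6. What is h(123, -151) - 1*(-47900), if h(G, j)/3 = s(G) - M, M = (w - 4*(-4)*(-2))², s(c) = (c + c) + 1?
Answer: 44309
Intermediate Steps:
w = -6
s(c) = 1 + 2*c (s(c) = 2*c + 1 = 1 + 2*c)
M = 1444 (M = (-6 - 4*(-4)*(-2))² = (-6 + 16*(-2))² = (-6 - 32)² = (-38)² = 1444)
h(G, j) = -4329 + 6*G (h(G, j) = 3*((1 + 2*G) - 1*1444) = 3*((1 + 2*G) - 1444) = 3*(-1443 + 2*G) = -4329 + 6*G)
h(123, -151) - 1*(-47900) = (-4329 + 6*123) - 1*(-47900) = (-4329 + 738) + 47900 = -3591 + 47900 = 44309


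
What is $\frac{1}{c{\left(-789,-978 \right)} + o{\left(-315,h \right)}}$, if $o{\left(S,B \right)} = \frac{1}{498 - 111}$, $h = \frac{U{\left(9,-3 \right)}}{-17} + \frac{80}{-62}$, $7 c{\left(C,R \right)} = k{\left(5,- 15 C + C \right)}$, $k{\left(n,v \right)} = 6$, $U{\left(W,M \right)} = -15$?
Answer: $\frac{2709}{2329} \approx 1.1632$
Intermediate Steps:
$c{\left(C,R \right)} = \frac{6}{7}$ ($c{\left(C,R \right)} = \frac{1}{7} \cdot 6 = \frac{6}{7}$)
$h = - \frac{215}{527}$ ($h = - \frac{15}{-17} + \frac{80}{-62} = \left(-15\right) \left(- \frac{1}{17}\right) + 80 \left(- \frac{1}{62}\right) = \frac{15}{17} - \frac{40}{31} = - \frac{215}{527} \approx -0.40797$)
$o{\left(S,B \right)} = \frac{1}{387}$
$\frac{1}{c{\left(-789,-978 \right)} + o{\left(-315,h \right)}} = \frac{1}{\frac{6}{7} + \frac{1}{387}} = \frac{1}{\frac{2329}{2709}} = \frac{2709}{2329}$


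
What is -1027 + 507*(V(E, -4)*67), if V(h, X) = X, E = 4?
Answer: -136903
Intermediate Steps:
-1027 + 507*(V(E, -4)*67) = -1027 + 507*(-4*67) = -1027 + 507*(-268) = -1027 - 135876 = -136903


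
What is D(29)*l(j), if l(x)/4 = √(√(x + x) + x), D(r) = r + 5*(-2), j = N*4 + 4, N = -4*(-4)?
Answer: 76*√(68 + 2*√34) ≈ 678.33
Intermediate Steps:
N = 16
j = 68 (j = 16*4 + 4 = 64 + 4 = 68)
D(r) = -10 + r (D(r) = r - 10 = -10 + r)
l(x) = 4*√(x + √2*√x) (l(x) = 4*√(√(x + x) + x) = 4*√(√(2*x) + x) = 4*√(√2*√x + x) = 4*√(x + √2*√x))
D(29)*l(j) = (-10 + 29)*(4*√(68 + √2*√68)) = 19*(4*√(68 + √2*(2*√17))) = 19*(4*√(68 + 2*√34)) = 76*√(68 + 2*√34)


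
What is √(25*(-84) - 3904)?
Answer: 2*I*√1501 ≈ 77.485*I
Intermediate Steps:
√(25*(-84) - 3904) = √(-2100 - 3904) = √(-6004) = 2*I*√1501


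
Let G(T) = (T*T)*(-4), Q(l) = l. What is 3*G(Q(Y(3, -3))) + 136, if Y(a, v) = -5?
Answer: -164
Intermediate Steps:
G(T) = -4*T**2 (G(T) = T**2*(-4) = -4*T**2)
3*G(Q(Y(3, -3))) + 136 = 3*(-4*(-5)**2) + 136 = 3*(-4*25) + 136 = 3*(-100) + 136 = -300 + 136 = -164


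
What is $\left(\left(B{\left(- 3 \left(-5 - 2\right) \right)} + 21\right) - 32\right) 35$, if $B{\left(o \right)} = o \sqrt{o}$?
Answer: $-385 + 735 \sqrt{21} \approx 2983.2$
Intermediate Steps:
$B{\left(o \right)} = o^{\frac{3}{2}}$
$\left(\left(B{\left(- 3 \left(-5 - 2\right) \right)} + 21\right) - 32\right) 35 = \left(\left(\left(- 3 \left(-5 - 2\right)\right)^{\frac{3}{2}} + 21\right) - 32\right) 35 = \left(\left(\left(\left(-3\right) \left(-7\right)\right)^{\frac{3}{2}} + 21\right) - 32\right) 35 = \left(\left(21^{\frac{3}{2}} + 21\right) - 32\right) 35 = \left(\left(21 \sqrt{21} + 21\right) - 32\right) 35 = \left(\left(21 + 21 \sqrt{21}\right) - 32\right) 35 = \left(-11 + 21 \sqrt{21}\right) 35 = -385 + 735 \sqrt{21}$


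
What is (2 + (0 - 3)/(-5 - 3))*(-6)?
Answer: -57/4 ≈ -14.250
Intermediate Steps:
(2 + (0 - 3)/(-5 - 3))*(-6) = (2 - 3/(-8))*(-6) = (2 - 3*(-⅛))*(-6) = (2 + 3/8)*(-6) = (19/8)*(-6) = -57/4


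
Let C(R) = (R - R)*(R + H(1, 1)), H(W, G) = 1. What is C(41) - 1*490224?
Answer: -490224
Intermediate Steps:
C(R) = 0 (C(R) = (R - R)*(R + 1) = 0*(1 + R) = 0)
C(41) - 1*490224 = 0 - 1*490224 = 0 - 490224 = -490224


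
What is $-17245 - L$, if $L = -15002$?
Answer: $-2243$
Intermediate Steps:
$-17245 - L = -17245 - -15002 = -17245 + 15002 = -2243$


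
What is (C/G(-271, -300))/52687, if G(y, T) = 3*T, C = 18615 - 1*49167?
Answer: 134/207975 ≈ 0.00064431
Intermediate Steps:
C = -30552 (C = 18615 - 49167 = -30552)
(C/G(-271, -300))/52687 = -30552/(3*(-300))/52687 = -30552/(-900)*(1/52687) = -30552*(-1/900)*(1/52687) = (2546/75)*(1/52687) = 134/207975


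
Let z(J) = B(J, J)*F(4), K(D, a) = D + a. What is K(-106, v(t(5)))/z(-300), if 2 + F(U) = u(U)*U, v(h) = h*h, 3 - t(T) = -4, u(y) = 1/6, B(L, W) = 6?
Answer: 57/8 ≈ 7.1250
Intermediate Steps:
u(y) = 1/6
t(T) = 7 (t(T) = 3 - 1*(-4) = 3 + 4 = 7)
v(h) = h**2
F(U) = -2 + U/6
z(J) = -8 (z(J) = 6*(-2 + (1/6)*4) = 6*(-2 + 2/3) = 6*(-4/3) = -8)
K(-106, v(t(5)))/z(-300) = (-106 + 7**2)/(-8) = (-106 + 49)*(-1/8) = -57*(-1/8) = 57/8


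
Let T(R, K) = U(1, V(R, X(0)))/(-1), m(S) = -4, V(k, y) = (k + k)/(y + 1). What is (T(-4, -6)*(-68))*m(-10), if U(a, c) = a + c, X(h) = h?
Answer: 1904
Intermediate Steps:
V(k, y) = 2*k/(1 + y) (V(k, y) = (2*k)/(1 + y) = 2*k/(1 + y))
T(R, K) = -1 - 2*R (T(R, K) = (1 + 2*R/(1 + 0))/(-1) = (1 + 2*R/1)*(-1) = (1 + 2*R*1)*(-1) = (1 + 2*R)*(-1) = -1 - 2*R)
(T(-4, -6)*(-68))*m(-10) = ((-1 - 2*(-4))*(-68))*(-4) = ((-1 + 8)*(-68))*(-4) = (7*(-68))*(-4) = -476*(-4) = 1904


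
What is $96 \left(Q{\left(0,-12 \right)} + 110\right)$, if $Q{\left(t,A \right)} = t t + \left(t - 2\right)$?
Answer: $10368$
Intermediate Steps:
$Q{\left(t,A \right)} = -2 + t + t^{2}$ ($Q{\left(t,A \right)} = t^{2} + \left(t - 2\right) = t^{2} + \left(-2 + t\right) = -2 + t + t^{2}$)
$96 \left(Q{\left(0,-12 \right)} + 110\right) = 96 \left(\left(-2 + 0 + 0^{2}\right) + 110\right) = 96 \left(\left(-2 + 0 + 0\right) + 110\right) = 96 \left(-2 + 110\right) = 96 \cdot 108 = 10368$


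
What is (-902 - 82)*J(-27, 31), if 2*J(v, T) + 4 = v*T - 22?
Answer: 424596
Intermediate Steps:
J(v, T) = -13 + T*v/2 (J(v, T) = -2 + (v*T - 22)/2 = -2 + (T*v - 22)/2 = -2 + (-22 + T*v)/2 = -2 + (-11 + T*v/2) = -13 + T*v/2)
(-902 - 82)*J(-27, 31) = (-902 - 82)*(-13 + (½)*31*(-27)) = -984*(-13 - 837/2) = -984*(-863/2) = 424596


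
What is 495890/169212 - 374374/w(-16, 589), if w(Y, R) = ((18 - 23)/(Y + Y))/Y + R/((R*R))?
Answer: 3183983959302659/68615466 ≈ 4.6403e+7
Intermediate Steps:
w(Y, R) = 1/R - 5/(2*Y²) (w(Y, R) = (-5*1/(2*Y))/Y + R/(R²) = (-5/(2*Y))/Y + R/R² = (-5/(2*Y))/Y + 1/R = -5/(2*Y²) + 1/R = 1/R - 5/(2*Y²))
495890/169212 - 374374/w(-16, 589) = 495890/169212 - 374374/(1/589 - 5/2/(-16)²) = 495890*(1/169212) - 374374/(1/589 - 5/2*1/256) = 247945/84606 - 374374/(1/589 - 5/512) = 247945/84606 - 374374/(-2433/301568) = 247945/84606 - 374374*(-301568/2433) = 247945/84606 + 112899218432/2433 = 3183983959302659/68615466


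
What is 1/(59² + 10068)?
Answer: 1/13549 ≈ 7.3806e-5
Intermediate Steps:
1/(59² + 10068) = 1/(3481 + 10068) = 1/13549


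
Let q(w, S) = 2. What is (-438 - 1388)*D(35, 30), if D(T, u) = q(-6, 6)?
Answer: -3652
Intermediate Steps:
D(T, u) = 2
(-438 - 1388)*D(35, 30) = (-438 - 1388)*2 = -1826*2 = -3652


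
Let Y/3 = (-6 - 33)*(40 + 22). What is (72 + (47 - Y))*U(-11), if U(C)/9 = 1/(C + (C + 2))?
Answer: -66357/20 ≈ -3317.9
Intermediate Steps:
Y = -7254 (Y = 3*((-6 - 33)*(40 + 22)) = 3*(-39*62) = 3*(-2418) = -7254)
U(C) = 9/(2 + 2*C) (U(C) = 9/(C + (C + 2)) = 9/(C + (2 + C)) = 9/(2 + 2*C))
(72 + (47 - Y))*U(-11) = (72 + (47 - 1*(-7254)))*(9/(2*(1 - 11))) = (72 + (47 + 7254))*((9/2)/(-10)) = (72 + 7301)*((9/2)*(-⅒)) = 7373*(-9/20) = -66357/20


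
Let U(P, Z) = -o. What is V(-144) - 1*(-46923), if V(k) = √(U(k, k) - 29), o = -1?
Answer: 46923 + 2*I*√7 ≈ 46923.0 + 5.2915*I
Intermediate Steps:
U(P, Z) = 1 (U(P, Z) = -1*(-1) = 1)
V(k) = 2*I*√7 (V(k) = √(1 - 29) = √(-28) = 2*I*√7)
V(-144) - 1*(-46923) = 2*I*√7 - 1*(-46923) = 2*I*√7 + 46923 = 46923 + 2*I*√7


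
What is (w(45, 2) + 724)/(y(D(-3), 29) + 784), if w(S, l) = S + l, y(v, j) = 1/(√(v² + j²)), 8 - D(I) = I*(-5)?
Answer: 537972960/547043839 - 771*√890/547043839 ≈ 0.98338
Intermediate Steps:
D(I) = 8 + 5*I (D(I) = 8 - I*(-5) = 8 - (-5)*I = 8 + 5*I)
y(v, j) = (j² + v²)^(-½) (y(v, j) = 1/(√(j² + v²)) = (j² + v²)^(-½))
(w(45, 2) + 724)/(y(D(-3), 29) + 784) = ((45 + 2) + 724)/((29² + (8 + 5*(-3))²)^(-½) + 784) = (47 + 724)/((841 + (8 - 15)²)^(-½) + 784) = 771/((841 + (-7)²)^(-½) + 784) = 771/((841 + 49)^(-½) + 784) = 771/(890^(-½) + 784) = 771/(√890/890 + 784) = 771/(784 + √890/890)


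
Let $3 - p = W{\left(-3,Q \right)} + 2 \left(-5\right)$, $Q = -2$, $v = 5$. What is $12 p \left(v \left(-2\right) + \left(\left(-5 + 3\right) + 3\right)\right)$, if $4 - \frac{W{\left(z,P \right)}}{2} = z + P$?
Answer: $540$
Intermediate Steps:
$W{\left(z,P \right)} = 8 - 2 P - 2 z$ ($W{\left(z,P \right)} = 8 - 2 \left(z + P\right) = 8 - 2 \left(P + z\right) = 8 - \left(2 P + 2 z\right) = 8 - 2 P - 2 z$)
$p = -5$ ($p = 3 - \left(\left(8 - -4 - -6\right) + 2 \left(-5\right)\right) = 3 - \left(\left(8 + 4 + 6\right) - 10\right) = 3 - \left(18 - 10\right) = 3 - 8 = -5$)
$12 p \left(v \left(-2\right) + \left(\left(-5 + 3\right) + 3\right)\right) = 12 \left(-5\right) \left(5 \left(-2\right) + \left(\left(-5 + 3\right) + 3\right)\right) = - 60 \left(-10 + \left(-2 + 3\right)\right) = - 60 \left(-10 + 1\right) = \left(-60\right) \left(-9\right) = 540$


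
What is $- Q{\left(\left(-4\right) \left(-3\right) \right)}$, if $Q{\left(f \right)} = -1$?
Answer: $1$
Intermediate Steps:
$- Q{\left(\left(-4\right) \left(-3\right) \right)} = \left(-1\right) \left(-1\right) = 1$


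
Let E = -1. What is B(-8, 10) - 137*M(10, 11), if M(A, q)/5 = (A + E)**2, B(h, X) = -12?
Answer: -55497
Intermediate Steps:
M(A, q) = 5*(-1 + A)**2 (M(A, q) = 5*(A - 1)**2 = 5*(-1 + A)**2)
B(-8, 10) - 137*M(10, 11) = -12 - 685*(-1 + 10)**2 = -12 - 685*9**2 = -12 - 685*81 = -12 - 137*405 = -12 - 55485 = -55497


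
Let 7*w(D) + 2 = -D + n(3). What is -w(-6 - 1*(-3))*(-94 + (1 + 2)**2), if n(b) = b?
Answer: 340/7 ≈ 48.571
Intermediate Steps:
w(D) = 1/7 - D/7 (w(D) = -2/7 + (-D + 3)/7 = -2/7 + (3 - D)/7 = -2/7 + (3/7 - D/7) = 1/7 - D/7)
-w(-6 - 1*(-3))*(-94 + (1 + 2)**2) = -(1/7 - (-6 - 1*(-3))/7)*(-94 + (1 + 2)**2) = -(1/7 - (-6 + 3)/7)*(-94 + 3**2) = -(1/7 - 1/7*(-3))*(-94 + 9) = -(1/7 + 3/7)*(-85) = -4*(-85)/7 = -1*(-340/7) = 340/7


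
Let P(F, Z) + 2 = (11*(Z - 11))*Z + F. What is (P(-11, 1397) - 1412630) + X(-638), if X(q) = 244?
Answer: 19886263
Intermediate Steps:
P(F, Z) = -2 + F + Z*(-121 + 11*Z) (P(F, Z) = -2 + ((11*(Z - 11))*Z + F) = -2 + ((11*(-11 + Z))*Z + F) = -2 + ((-121 + 11*Z)*Z + F) = -2 + (Z*(-121 + 11*Z) + F) = -2 + (F + Z*(-121 + 11*Z)) = -2 + F + Z*(-121 + 11*Z))
(P(-11, 1397) - 1412630) + X(-638) = ((-2 - 11 - 121*1397 + 11*1397²) - 1412630) + 244 = ((-2 - 11 - 169037 + 11*1951609) - 1412630) + 244 = ((-2 - 11 - 169037 + 21467699) - 1412630) + 244 = (21298649 - 1412630) + 244 = 19886019 + 244 = 19886263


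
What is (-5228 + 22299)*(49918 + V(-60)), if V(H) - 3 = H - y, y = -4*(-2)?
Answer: 851040563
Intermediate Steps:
y = 8
V(H) = -5 + H (V(H) = 3 + (H - 1*8) = 3 + (H - 8) = 3 + (-8 + H) = -5 + H)
(-5228 + 22299)*(49918 + V(-60)) = (-5228 + 22299)*(49918 + (-5 - 60)) = 17071*(49918 - 65) = 17071*49853 = 851040563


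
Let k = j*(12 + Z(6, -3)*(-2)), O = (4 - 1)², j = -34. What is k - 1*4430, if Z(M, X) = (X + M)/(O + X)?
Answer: -4804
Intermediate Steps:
O = 9 (O = 3² = 9)
Z(M, X) = (M + X)/(9 + X) (Z(M, X) = (X + M)/(9 + X) = (M + X)/(9 + X))
k = -374 (k = -34*(12 + ((6 - 3)/(9 - 3))*(-2)) = -34*(12 + (3/6)*(-2)) = -34*(12 + ((⅙)*3)*(-2)) = -34*(12 + (½)*(-2)) = -34*(12 - 1) = -34*11 = -374)
k - 1*4430 = -374 - 1*4430 = -374 - 4430 = -4804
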